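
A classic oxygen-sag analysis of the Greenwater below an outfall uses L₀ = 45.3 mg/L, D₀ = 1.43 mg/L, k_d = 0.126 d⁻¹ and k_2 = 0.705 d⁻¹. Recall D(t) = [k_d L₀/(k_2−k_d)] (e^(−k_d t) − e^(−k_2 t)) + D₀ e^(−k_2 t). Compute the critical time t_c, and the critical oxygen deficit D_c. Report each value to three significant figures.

t_c ≈ 2.70 d; D_c ≈ 5.76 mg/L

At the critical point dD/dt = 0, so k_d L₀ e^(−k_d t) = k_2 D. Substituting D(t) from the Streeter–Phelps equation and solving for t gives
t_c = ln[(k_2/k_d)(1 − D₀(k_2−k_d)/(k_d L₀))] / (k_2−k_d).
Here k_2−k_d = 0.5790 d⁻¹ and 1 − D₀(k_2−k_d)/(k_d L₀) = 1 − 1.43×0.5790/(0.126×45.3) = 0.8549, so
t_c = ln(5.595 × 0.8549) / 0.5790 = 1.565 / 0.5790 = 2.703 d.
D_c = (k_d/k_2) L₀ e^(−k_d t_c) = (0.126/0.705) × 45.3 × e^(−0.126×2.703) = 0.1787 × 45.3 × 0.7113 = 5.759 mg/L.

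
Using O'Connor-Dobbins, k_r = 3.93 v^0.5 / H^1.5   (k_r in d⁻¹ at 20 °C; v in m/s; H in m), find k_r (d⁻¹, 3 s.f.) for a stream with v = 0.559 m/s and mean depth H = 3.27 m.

k_r ≈ 0.497 d⁻¹

k_r = 3.93 × 0.559^0.5 / 3.27^1.5 = 3.93 × 0.7477 / 5.913 = 0.4969 d⁻¹.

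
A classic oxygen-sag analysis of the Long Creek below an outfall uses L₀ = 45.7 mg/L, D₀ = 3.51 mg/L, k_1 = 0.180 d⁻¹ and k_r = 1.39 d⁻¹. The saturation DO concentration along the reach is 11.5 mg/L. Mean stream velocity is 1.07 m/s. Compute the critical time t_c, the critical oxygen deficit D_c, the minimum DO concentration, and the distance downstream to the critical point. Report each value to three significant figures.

t_c ≈ 1.09 d; D_c ≈ 4.86 mg/L; min DO ≈ 6.64 mg/L; x_c ≈ 101 km

With k_r/k_1 = 7.722 and 1 − D₀(k_r−k_1)/(k_1 L₀) = 0.4837,
t_c = ln(7.722 × 0.4837) / (1.39 − 0.180) = ln(3.735) / 1.210 = 1.318/1.210 = 1.089 d.
L(t_c) = L₀ e^(−k_1 t_c) = 45.7 × 0.8220 = 37.56 mg/L, and at the critical point k_r D_c = k_1 L, so D_c = (0.180/1.39) × 37.56 = 4.864 mg/L.
Minimum DO = C_s − D_c = 11.5 − 4.864 = 6.636 mg/L.
x_c = v t_c = 1.07 m/s × 1.089 d × 86400 s/d = 100700 m ≈ 101 km.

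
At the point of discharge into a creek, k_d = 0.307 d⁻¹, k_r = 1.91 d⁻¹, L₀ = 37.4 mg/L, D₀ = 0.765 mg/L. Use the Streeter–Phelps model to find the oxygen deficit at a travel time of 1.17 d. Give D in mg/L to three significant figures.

k_d L₀/(k_r−k_d) = 0.307×37.4/(1.91−0.307) = 11.48/1.603 = 7.163 mg/L.
e^(−k_d t) = e^(−0.307×1.170) = 0.6982; e^(−k_r t) = e^(−1.91×1.170) = 0.1070.
D = 7.163 × (0.6982 − 0.1070) + 0.765 × 0.1070 = 4.235 + 0.08187 = 4.317 mg/L.

D ≈ 4.32 mg/L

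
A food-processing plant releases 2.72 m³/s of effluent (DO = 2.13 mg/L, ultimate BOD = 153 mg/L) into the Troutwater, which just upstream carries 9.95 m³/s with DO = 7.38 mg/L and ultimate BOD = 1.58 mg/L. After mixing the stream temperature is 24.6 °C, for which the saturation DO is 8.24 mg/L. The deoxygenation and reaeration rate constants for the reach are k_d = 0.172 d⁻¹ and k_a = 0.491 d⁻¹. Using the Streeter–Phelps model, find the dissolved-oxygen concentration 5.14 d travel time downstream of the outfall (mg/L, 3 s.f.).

Mixed DO = (9.95×7.38 + 2.72×2.13)/(9.95+2.72) = 79.22/12.67 = 6.253 mg/L.
Mixed L₀ = (9.95×1.58 + 2.72×153)/(12.67) = 431.9/12.67 = 34.09 mg/L.
Initial deficit D₀ = C_s − DO₀ = 8.24 − 6.253 = 1.987 mg/L.
D(5.14) = [0.172×34.09/(0.491−0.172)](e^(−0.172×5.14) − e^(−0.491×5.14)) + 1.987 e^(−0.491×5.14)
= 18.38 × (0.4131 − 0.08016) + 1.987 × 0.08016 = 6.278 mg/L.
DO = 8.24 − 6.278 = 1.962 mg/L.

DO ≈ 1.96 mg/L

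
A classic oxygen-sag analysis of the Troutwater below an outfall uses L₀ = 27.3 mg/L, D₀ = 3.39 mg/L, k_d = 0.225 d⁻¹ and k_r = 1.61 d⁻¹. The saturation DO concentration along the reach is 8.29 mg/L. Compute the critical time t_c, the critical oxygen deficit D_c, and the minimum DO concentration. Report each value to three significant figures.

t_c ≈ 0.377 d; D_c ≈ 3.50 mg/L; min DO ≈ 4.79 mg/L

With k_r/k_d = 7.156 and 1 − D₀(k_r−k_d)/(k_d L₀) = 0.2356,
t_c = ln(7.156 × 0.2356) / (1.61 − 0.225) = ln(1.686) / 1.385 = 0.5224/1.385 = 0.3772 d.
L(t_c) = L₀ e^(−k_d t_c) = 27.3 × 0.9186 = 25.08 mg/L, and at the critical point k_r D_c = k_d L, so D_c = (0.225/1.61) × 25.08 = 3.505 mg/L.
Minimum DO = C_s − D_c = 8.29 − 3.505 = 4.785 mg/L.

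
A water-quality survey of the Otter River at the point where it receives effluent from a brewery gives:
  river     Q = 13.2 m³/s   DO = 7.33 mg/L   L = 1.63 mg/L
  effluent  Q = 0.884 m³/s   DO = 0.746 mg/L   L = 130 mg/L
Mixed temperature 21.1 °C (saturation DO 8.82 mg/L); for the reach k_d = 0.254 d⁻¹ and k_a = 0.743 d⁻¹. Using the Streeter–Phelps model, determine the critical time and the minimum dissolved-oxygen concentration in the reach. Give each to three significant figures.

t_c ≈ 1.22 d; minimum DO ≈ 6.39 mg/L

Mixed DO = (13.2×7.33 + 0.884×0.746)/(13.2+0.884) = 97.42/14.08 = 6.917 mg/L.
Mixed L₀ = (13.2×1.63 + 0.884×130)/(14.08) = 136.4/14.08 = 9.687 mg/L.
Initial deficit D₀ = C_s − DO₀ = 8.82 − 6.917 = 1.903 mg/L.
t_c = (1/0.4890) ln[(0.743/0.254)(1 − 1.903×0.4890/(0.254×9.687))] = 2.045 × ln(1.819) = 1.223 d.
D_c = (0.254/0.743) × 9.687 × e^(−0.254×1.223) = 0.3419 × 9.687 × 0.7329 = 2.427 mg/L.
Minimum DO = 8.82 − 2.427 = 6.393 mg/L.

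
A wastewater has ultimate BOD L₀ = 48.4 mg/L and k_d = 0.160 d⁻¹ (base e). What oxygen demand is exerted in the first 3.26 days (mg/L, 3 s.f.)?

y_t = L₀(1 − e^(−k_d t)) = 48.4 × (1 − e^(−0.160×3.26))
= 48.4 × (1 − 0.5936) = 48.4 × 0.4064 = 19.67 mg/L.

y ≈ 19.7 mg/L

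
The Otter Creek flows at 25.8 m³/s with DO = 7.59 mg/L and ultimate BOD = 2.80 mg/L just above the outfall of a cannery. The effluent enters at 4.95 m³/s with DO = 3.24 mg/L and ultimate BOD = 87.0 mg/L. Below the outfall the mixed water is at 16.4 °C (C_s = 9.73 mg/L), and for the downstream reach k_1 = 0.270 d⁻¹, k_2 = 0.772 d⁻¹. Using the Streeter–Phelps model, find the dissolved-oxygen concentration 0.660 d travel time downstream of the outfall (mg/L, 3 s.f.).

DO ≈ 5.95 mg/L

Mixed DO = (25.8×7.59 + 4.95×3.24)/(25.8+4.95) = 211.9/30.75 = 6.890 mg/L.
Mixed L₀ = (25.8×2.80 + 4.95×87.0)/(30.75) = 502.9/30.75 = 16.35 mg/L.
Initial deficit D₀ = C_s − DO₀ = 9.73 − 6.890 = 2.840 mg/L.
D(0.660) = [0.270×16.35/(0.772−0.270)](e^(−0.270×0.660) − e^(−0.772×0.660)) + 2.840 e^(−0.772×0.660)
= 8.796 × (0.8368 − 0.6008) + 2.840 × 0.6008 = 3.782 mg/L.
DO = 9.73 − 3.782 = 5.948 mg/L.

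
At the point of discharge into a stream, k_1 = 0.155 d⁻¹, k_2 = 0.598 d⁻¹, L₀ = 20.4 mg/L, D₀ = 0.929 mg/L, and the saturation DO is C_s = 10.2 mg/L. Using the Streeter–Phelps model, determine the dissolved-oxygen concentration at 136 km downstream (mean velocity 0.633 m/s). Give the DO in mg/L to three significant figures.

Travel time t = x/v = 136 km / (0.633 m/s) = 136000 m / 0.633 m/s = 214800 s = 2.487 d.
k_1 L₀/(k_2−k_1) = 0.155×20.4/(0.598−0.155) = 3.162/0.4430 = 7.138 mg/L.
e^(−k_1 t) = e^(−0.155×2.487) = 0.6802; e^(−k_2 t) = e^(−0.598×2.487) = 0.2260.
D = 7.138 × (0.6802 − 0.2260) + 0.929 × 0.2260 = 3.241 + 0.2100 = 3.451 mg/L.
DO = C_s − D = 10.2 − 3.451 = 6.749 mg/L.

DO ≈ 6.75 mg/L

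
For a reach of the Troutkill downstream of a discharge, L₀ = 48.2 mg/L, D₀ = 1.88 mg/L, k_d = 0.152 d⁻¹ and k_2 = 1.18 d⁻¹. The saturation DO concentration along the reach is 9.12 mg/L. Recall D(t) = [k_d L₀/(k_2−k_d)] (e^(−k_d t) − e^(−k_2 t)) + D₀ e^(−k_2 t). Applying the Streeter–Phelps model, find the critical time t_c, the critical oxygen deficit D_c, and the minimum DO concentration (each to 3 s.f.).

At the critical point dD/dt = 0, so k_d L₀ e^(−k_d t) = k_2 D. Substituting D(t) from the Streeter–Phelps equation and solving for t gives
t_c = ln[(k_2/k_d)(1 − D₀(k_2−k_d)/(k_d L₀))] / (k_2−k_d).
Here k_2−k_d = 1.028 d⁻¹ and 1 − D₀(k_2−k_d)/(k_d L₀) = 1 − 1.88×1.028/(0.152×48.2) = 0.7362, so
t_c = ln(7.763 × 0.7362) / 1.028 = 1.743 / 1.028 = 1.696 d.
D_c = (k_d/k_2) L₀ e^(−k_d t_c) = (0.152/1.18) × 48.2 × e^(−0.152×1.696) = 0.1288 × 48.2 × 0.7728 = 4.798 mg/L.
Minimum DO = C_s − D_c = 9.12 − 4.798 = 4.322 mg/L.

t_c ≈ 1.70 d; D_c ≈ 4.80 mg/L; min DO ≈ 4.32 mg/L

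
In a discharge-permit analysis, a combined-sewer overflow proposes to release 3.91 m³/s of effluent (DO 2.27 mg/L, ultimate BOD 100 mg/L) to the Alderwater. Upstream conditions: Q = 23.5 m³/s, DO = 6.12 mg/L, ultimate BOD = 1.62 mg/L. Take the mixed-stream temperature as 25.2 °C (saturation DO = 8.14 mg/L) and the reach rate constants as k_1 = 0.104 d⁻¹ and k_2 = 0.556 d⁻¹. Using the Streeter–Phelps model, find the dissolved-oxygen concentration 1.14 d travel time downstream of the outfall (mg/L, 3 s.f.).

DO ≈ 5.49 mg/L

Mixed DO = (23.5×6.12 + 3.91×2.27)/(23.5+3.91) = 152.7/27.41 = 5.571 mg/L.
Mixed L₀ = (23.5×1.62 + 3.91×100)/(27.41) = 429.1/27.41 = 15.65 mg/L.
Initial deficit D₀ = C_s − DO₀ = 8.14 − 5.571 = 2.569 mg/L.
D(1.14) = [0.104×15.65/(0.556−0.104)](e^(−0.104×1.14) − e^(−0.556×1.14)) + 2.569 e^(−0.556×1.14)
= 3.602 × (0.8882 − 0.5306) + 2.569 × 0.5306 = 2.651 mg/L.
DO = 8.14 − 2.651 = 5.489 mg/L.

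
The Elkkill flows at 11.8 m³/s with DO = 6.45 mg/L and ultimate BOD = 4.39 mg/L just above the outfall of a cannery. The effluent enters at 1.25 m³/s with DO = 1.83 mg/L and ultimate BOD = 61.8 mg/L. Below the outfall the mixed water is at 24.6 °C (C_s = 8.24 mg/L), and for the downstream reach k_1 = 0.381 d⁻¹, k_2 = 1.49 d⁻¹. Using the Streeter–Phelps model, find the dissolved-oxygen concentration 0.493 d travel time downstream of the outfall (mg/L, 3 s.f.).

Mixed DO = (11.8×6.45 + 1.25×1.83)/(11.8+1.25) = 78.40/13.05 = 6.007 mg/L.
Mixed L₀ = (11.8×4.39 + 1.25×61.8)/(13.05) = 129.1/13.05 = 9.889 mg/L.
Initial deficit D₀ = C_s − DO₀ = 8.24 − 6.007 = 2.233 mg/L.
D(0.493) = [0.381×9.889/(1.49−0.381)](e^(−0.381×0.493) − e^(−1.49×0.493)) + 2.233 e^(−1.49×0.493)
= 3.397 × (0.8288 − 0.4797) + 2.233 × 0.4797 = 2.257 mg/L.
DO = 8.24 − 2.257 = 5.983 mg/L.

DO ≈ 5.98 mg/L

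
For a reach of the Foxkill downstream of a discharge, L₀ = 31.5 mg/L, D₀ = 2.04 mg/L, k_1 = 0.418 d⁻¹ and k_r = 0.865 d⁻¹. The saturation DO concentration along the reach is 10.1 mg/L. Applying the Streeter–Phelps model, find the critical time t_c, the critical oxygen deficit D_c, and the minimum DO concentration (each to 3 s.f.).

t_c ≈ 1.47 d; D_c ≈ 8.25 mg/L; min DO ≈ 1.85 mg/L

With k_r/k_1 = 2.069 and 1 − D₀(k_r−k_1)/(k_1 L₀) = 0.9307,
t_c = ln(2.069 × 0.9307) / (0.865 − 0.418) = ln(1.926) / 0.4470 = 0.6555/0.4470 = 1.466 d.
L(t_c) = L₀ e^(−k_1 t_c) = 31.5 × 0.5417 = 17.07 mg/L, and at the critical point k_r D_c = k_1 L, so D_c = (0.418/0.865) × 17.07 = 8.246 mg/L.
Minimum DO = C_s − D_c = 10.1 − 8.246 = 1.854 mg/L.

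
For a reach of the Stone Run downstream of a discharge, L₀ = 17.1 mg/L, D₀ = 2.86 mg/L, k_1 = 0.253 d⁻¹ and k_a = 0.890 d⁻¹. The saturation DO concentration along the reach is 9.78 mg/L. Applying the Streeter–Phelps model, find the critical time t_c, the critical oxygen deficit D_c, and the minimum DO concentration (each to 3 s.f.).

t_c ≈ 1.12 d; D_c ≈ 3.66 mg/L; min DO ≈ 6.12 mg/L

With k_a/k_1 = 3.518 and 1 − D₀(k_a−k_1)/(k_1 L₀) = 0.5789,
t_c = ln(3.518 × 0.5789) / (0.890 − 0.253) = ln(2.036) / 0.6370 = 0.7112/0.6370 = 1.116 d.
L(t_c) = L₀ e^(−k_1 t_c) = 17.1 × 0.7539 = 12.89 mg/L, and at the critical point k_a D_c = k_1 L, so D_c = (0.253/0.890) × 12.89 = 3.665 mg/L.
Minimum DO = C_s − D_c = 9.78 − 3.665 = 6.115 mg/L.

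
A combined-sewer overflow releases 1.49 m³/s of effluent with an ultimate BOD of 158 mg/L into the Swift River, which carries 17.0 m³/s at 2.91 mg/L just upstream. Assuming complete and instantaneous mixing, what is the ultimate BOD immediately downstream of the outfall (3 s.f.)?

Flow-weighted mixing: C = (Q_r C_r + Q_w C_w)/(Q_r + Q_w)
= (17.0×2.91 + 1.49×158)/(17.0 + 1.49) = 284.9/18.49 = 15.41 mg/L.

15.4 mg/L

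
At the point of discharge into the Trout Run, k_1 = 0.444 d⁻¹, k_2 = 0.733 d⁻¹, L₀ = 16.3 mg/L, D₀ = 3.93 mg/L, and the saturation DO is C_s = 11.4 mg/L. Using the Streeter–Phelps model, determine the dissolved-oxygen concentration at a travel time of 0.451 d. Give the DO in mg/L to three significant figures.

DO ≈ 6.07 mg/L

k_1 L₀/(k_2−k_1) = 0.444×16.3/(0.733−0.444) = 7.237/0.2890 = 25.04 mg/L.
e^(−k_1 t) = e^(−0.444×0.4510) = 0.8185; e^(−k_2 t) = e^(−0.733×0.4510) = 0.7185.
D = 25.04 × (0.8185 − 0.7185) + 3.93 × 0.7185 = 2.505 + 2.824 = 5.329 mg/L.
DO = C_s − D = 11.4 − 5.329 = 6.071 mg/L.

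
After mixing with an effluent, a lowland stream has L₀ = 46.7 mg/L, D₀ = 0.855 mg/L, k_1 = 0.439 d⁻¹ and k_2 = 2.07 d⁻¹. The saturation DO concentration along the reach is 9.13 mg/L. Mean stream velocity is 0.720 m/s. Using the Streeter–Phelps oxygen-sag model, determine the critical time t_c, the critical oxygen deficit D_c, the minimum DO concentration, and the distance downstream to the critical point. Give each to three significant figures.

At the critical point dD/dt = 0, so k_1 L₀ e^(−k_1 t) = k_2 D. Substituting D(t) from the Streeter–Phelps equation and solving for t gives
t_c = ln[(k_2/k_1)(1 − D₀(k_2−k_1)/(k_1 L₀))] / (k_2−k_1).
Here k_2−k_1 = 1.631 d⁻¹ and 1 − D₀(k_2−k_1)/(k_1 L₀) = 1 − 0.855×1.631/(0.439×46.7) = 0.9320, so
t_c = ln(4.715 × 0.9320) / 1.631 = 1.480 / 1.631 = 0.9076 d.
D_c = (k_1/k_2) L₀ e^(−k_1 t_c) = (0.439/2.07) × 46.7 × e^(−0.439×0.9076) = 0.2121 × 46.7 × 0.6714 = 6.649 mg/L.
Minimum DO = C_s − D_c = 9.13 − 6.649 = 2.481 mg/L.
x_c = v t_c = 0.720 m/s × 0.9076 d × 86400 s/d = 56460 m ≈ 56.5 km.

t_c ≈ 0.908 d; D_c ≈ 6.65 mg/L; min DO ≈ 2.48 mg/L; x_c ≈ 56.5 km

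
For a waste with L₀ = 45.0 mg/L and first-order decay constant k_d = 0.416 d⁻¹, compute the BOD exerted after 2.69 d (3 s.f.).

y_t = L₀(1 − e^(−k_d t)) = 45.0 × (1 − e^(−0.416×2.69))
= 45.0 × (1 − 0.3266) = 45.0 × 0.6734 = 30.30 mg/L.

y ≈ 30.3 mg/L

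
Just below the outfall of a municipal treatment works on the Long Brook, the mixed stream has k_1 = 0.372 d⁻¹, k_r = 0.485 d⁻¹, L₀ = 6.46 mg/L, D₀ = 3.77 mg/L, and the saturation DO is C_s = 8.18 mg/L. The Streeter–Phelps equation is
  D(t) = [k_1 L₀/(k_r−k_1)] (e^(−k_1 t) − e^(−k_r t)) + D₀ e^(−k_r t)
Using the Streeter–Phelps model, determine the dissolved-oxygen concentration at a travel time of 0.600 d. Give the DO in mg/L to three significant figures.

k_1 L₀/(k_r−k_1) = 0.372×6.46/(0.485−0.372) = 2.403/0.1130 = 21.27 mg/L.
e^(−k_1 t) = e^(−0.372×0.6000) = 0.8000; e^(−k_r t) = e^(−0.485×0.6000) = 0.7475.
D = 21.27 × (0.8000 − 0.7475) + 3.77 × 0.7475 = 1.115 + 2.818 = 3.933 mg/L.
DO = C_s − D = 8.18 − 3.933 = 4.247 mg/L.

DO ≈ 4.25 mg/L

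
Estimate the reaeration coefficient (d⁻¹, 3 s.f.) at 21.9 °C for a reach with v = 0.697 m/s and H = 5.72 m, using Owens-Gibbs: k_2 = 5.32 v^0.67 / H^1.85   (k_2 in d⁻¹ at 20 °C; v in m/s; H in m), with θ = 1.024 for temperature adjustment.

k_2 ≈ 0.173 d⁻¹

k_2(20) = 5.32 × 0.697^0.67 / 5.72^1.85 = 5.32 × 0.7852 / 25.19 = 0.1658 d⁻¹.
k_2(21.9) = 0.1658 × 1.024^(21.9−20) = 0.1658 × 1.046 = 0.1735 d⁻¹.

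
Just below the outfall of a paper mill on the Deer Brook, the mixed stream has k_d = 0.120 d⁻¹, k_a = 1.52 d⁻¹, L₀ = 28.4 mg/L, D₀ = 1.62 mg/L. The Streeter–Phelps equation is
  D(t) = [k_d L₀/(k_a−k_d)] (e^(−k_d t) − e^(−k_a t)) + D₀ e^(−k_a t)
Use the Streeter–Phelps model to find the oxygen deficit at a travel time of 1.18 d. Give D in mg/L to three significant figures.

k_d L₀/(k_a−k_d) = 0.120×28.4/(1.52−0.120) = 3.408/1.400 = 2.434 mg/L.
e^(−k_d t) = e^(−0.120×1.180) = 0.8680; e^(−k_a t) = e^(−1.52×1.180) = 0.1664.
D = 2.434 × (0.8680 − 0.1664) + 1.62 × 0.1664 = 1.708 + 0.2695 = 1.977 mg/L.

D ≈ 1.98 mg/L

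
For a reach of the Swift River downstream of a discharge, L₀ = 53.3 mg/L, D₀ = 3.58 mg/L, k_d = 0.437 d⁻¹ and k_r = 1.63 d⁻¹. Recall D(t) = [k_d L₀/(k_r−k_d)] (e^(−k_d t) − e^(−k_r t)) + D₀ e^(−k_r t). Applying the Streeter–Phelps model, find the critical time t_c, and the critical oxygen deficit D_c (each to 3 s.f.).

At the critical point dD/dt = 0, so k_d L₀ e^(−k_d t) = k_r D. Substituting D(t) from the Streeter–Phelps equation and solving for t gives
t_c = ln[(k_r/k_d)(1 − D₀(k_r−k_d)/(k_d L₀))] / (k_r−k_d).
Here k_r−k_d = 1.193 d⁻¹ and 1 − D₀(k_r−k_d)/(k_d L₀) = 1 − 3.58×1.193/(0.437×53.3) = 0.8166, so
t_c = ln(3.730 × 0.8166) / 1.193 = 1.114 / 1.193 = 0.9336 d.
L(t_c) = L₀ e^(−k_d t_c) = 53.3 × 0.6650 = 35.44 mg/L, and at the critical point k_r D_c = k_d L, so D_c = (0.437/1.63) × 35.44 = 9.502 mg/L.

t_c ≈ 0.934 d; D_c ≈ 9.50 mg/L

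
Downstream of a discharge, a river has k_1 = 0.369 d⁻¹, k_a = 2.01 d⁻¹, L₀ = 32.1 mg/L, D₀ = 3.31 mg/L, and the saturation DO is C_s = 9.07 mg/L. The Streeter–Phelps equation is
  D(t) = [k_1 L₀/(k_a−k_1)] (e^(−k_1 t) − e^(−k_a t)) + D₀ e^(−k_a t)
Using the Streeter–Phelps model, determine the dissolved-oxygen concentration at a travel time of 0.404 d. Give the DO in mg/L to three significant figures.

k_1 L₀/(k_a−k_1) = 0.369×32.1/(2.01−0.369) = 11.84/1.641 = 7.218 mg/L.
e^(−k_1 t) = e^(−0.369×0.4040) = 0.8615; e^(−k_a t) = e^(−2.01×0.4040) = 0.4440.
D = 7.218 × (0.8615 − 0.4440) + 3.31 × 0.4440 = 3.014 + 1.469 = 4.483 mg/L.
DO = C_s − D = 9.07 − 4.483 = 4.587 mg/L.

DO ≈ 4.59 mg/L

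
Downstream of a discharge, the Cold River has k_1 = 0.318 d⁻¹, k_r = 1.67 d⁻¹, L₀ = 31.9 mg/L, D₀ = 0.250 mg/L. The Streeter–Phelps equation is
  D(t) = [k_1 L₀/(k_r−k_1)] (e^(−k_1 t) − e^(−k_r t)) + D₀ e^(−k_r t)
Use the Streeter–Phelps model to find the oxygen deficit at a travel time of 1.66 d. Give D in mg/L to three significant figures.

D ≈ 3.97 mg/L

k_1 L₀/(k_r−k_1) = 0.318×31.9/(1.67−0.318) = 10.14/1.352 = 7.503 mg/L.
e^(−k_1 t) = e^(−0.318×1.660) = 0.5899; e^(−k_r t) = e^(−1.67×1.660) = 0.06252.
D = 7.503 × (0.5899 − 0.06252) + 0.250 × 0.06252 = 3.957 + 0.01563 = 3.972 mg/L.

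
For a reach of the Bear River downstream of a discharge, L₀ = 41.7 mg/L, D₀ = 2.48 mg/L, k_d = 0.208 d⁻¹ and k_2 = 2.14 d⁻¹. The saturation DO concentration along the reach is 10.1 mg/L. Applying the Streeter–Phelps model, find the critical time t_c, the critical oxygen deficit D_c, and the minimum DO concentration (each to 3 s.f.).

At the critical point dD/dt = 0, so k_d L₀ e^(−k_d t) = k_2 D. Substituting D(t) from the Streeter–Phelps equation and solving for t gives
t_c = ln[(k_2/k_d)(1 − D₀(k_2−k_d)/(k_d L₀))] / (k_2−k_d).
Here k_2−k_d = 1.932 d⁻¹ and 1 − D₀(k_2−k_d)/(k_d L₀) = 1 − 2.48×1.932/(0.208×41.7) = 0.4476, so
t_c = ln(10.29 × 0.4476) / 1.932 = 1.527 / 1.932 = 0.7905 d.
D_c = (k_d/k_2) L₀ e^(−k_d t_c) = (0.208/2.14) × 41.7 × e^(−0.208×0.7905) = 0.09720 × 41.7 × 0.8484 = 3.439 mg/L.
Minimum DO = C_s − D_c = 10.1 − 3.439 = 6.661 mg/L.

t_c ≈ 0.790 d; D_c ≈ 3.44 mg/L; min DO ≈ 6.66 mg/L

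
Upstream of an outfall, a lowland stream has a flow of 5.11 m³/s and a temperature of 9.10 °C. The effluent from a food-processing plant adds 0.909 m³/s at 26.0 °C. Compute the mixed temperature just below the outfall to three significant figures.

11.7 °C

Flow-weighted mixing: C = (Q_r C_r + Q_w C_w)/(Q_r + Q_w)
= (5.11×9.10 + 0.909×26.0)/(5.11 + 0.909) = 70.13/6.019 = 11.65 °C.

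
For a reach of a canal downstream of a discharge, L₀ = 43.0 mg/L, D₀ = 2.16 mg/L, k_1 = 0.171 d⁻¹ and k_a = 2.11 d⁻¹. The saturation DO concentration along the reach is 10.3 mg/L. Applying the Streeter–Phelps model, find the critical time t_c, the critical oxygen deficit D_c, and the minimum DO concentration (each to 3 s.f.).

t_c ≈ 0.861 d; D_c ≈ 3.01 mg/L; min DO ≈ 7.29 mg/L

At the critical point dD/dt = 0, so k_1 L₀ e^(−k_1 t) = k_a D. Substituting D(t) from the Streeter–Phelps equation and solving for t gives
t_c = ln[(k_a/k_1)(1 − D₀(k_a−k_1)/(k_1 L₀))] / (k_a−k_1).
Here k_a−k_1 = 1.939 d⁻¹ and 1 − D₀(k_a−k_1)/(k_1 L₀) = 1 − 2.16×1.939/(0.171×43.0) = 0.4304, so
t_c = ln(12.34 × 0.4304) / 1.939 = 1.670 / 1.939 = 0.8611 d.
L(t_c) = L₀ e^(−k_1 t_c) = 43.0 × 0.8631 = 37.11 mg/L, and at the critical point k_a D_c = k_1 L, so D_c = (0.171/2.11) × 37.11 = 3.008 mg/L.
Minimum DO = C_s − D_c = 10.3 − 3.008 = 7.292 mg/L.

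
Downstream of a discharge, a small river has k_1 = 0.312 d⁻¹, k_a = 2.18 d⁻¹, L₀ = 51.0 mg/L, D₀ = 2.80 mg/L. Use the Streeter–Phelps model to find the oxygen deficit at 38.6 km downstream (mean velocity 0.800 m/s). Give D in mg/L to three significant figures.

D ≈ 5.46 mg/L

Travel time t = x/v = 38.6 km / (0.800 m/s) = 38600 m / 0.800 m/s = 48250 s = 0.5584 d.
k_1 L₀/(k_a−k_1) = 0.312×51.0/(2.18−0.312) = 15.91/1.868 = 8.518 mg/L.
e^(−k_1 t) = e^(−0.312×0.5584) = 0.8401; e^(−k_a t) = e^(−2.18×0.5584) = 0.2960.
D = 8.518 × (0.8401 − 0.2960) + 2.80 × 0.2960 = 4.635 + 0.8288 = 5.464 mg/L.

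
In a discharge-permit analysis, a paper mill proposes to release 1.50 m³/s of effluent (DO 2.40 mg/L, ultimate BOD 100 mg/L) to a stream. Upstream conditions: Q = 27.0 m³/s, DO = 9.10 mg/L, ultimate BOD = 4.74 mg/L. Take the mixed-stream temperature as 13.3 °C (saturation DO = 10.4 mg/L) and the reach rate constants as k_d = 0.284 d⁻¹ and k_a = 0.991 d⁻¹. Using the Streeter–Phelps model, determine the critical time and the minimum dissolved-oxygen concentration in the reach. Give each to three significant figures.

Mixed DO = (27.0×9.10 + 1.50×2.40)/(27.0+1.50) = 249.3/28.50 = 8.747 mg/L.
Mixed L₀ = (27.0×4.74 + 1.50×100)/(28.50) = 278.0/28.50 = 9.754 mg/L.
Initial deficit D₀ = C_s − DO₀ = 10.4 − 8.747 = 1.653 mg/L.
t_c = (1/0.7070) ln[(0.991/0.284)(1 − 1.653×0.7070/(0.284×9.754))] = 1.414 × ln(2.018) = 0.9928 d.
D_c = (0.284/0.991) × 9.754 × e^(−0.284×0.9928) = 0.2866 × 9.754 × 0.7543 = 2.108 mg/L.
Minimum DO = 10.4 − 2.108 = 8.292 mg/L.

t_c ≈ 0.993 d; minimum DO ≈ 8.29 mg/L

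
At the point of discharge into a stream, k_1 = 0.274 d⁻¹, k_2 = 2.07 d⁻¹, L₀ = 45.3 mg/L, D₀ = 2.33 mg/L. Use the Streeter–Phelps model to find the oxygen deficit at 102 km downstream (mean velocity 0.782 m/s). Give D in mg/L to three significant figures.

Travel time t = x/v = 102 km / (0.782 m/s) = 102000 m / 0.782 m/s = 130400 s = 1.510 d.
k_1 L₀/(k_2−k_1) = 0.274×45.3/(2.07−0.274) = 12.41/1.796 = 6.911 mg/L.
e^(−k_1 t) = e^(−0.274×1.510) = 0.6612; e^(−k_2 t) = e^(−2.07×1.510) = 0.04394.
D = 6.911 × (0.6612 − 0.04394) + 2.33 × 0.04394 = 4.266 + 0.1024 = 4.369 mg/L.

D ≈ 4.37 mg/L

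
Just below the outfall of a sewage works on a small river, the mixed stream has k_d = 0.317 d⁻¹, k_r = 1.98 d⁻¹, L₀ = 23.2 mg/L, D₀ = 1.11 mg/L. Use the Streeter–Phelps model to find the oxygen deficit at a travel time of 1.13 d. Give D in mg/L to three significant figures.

k_d L₀/(k_r−k_d) = 0.317×23.2/(1.98−0.317) = 7.354/1.663 = 4.422 mg/L.
e^(−k_d t) = e^(−0.317×1.130) = 0.6989; e^(−k_r t) = e^(−1.98×1.130) = 0.1067.
D = 4.422 × (0.6989 − 0.1067) + 1.11 × 0.1067 = 2.619 + 0.1185 = 2.737 mg/L.

D ≈ 2.74 mg/L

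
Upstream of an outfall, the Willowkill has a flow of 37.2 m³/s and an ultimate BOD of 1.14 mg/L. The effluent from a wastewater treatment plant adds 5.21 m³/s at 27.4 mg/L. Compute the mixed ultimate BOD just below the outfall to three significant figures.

Flow-weighted mixing: C = (Q_r C_r + Q_w C_w)/(Q_r + Q_w)
= (37.2×1.14 + 5.21×27.4)/(37.2 + 5.21) = 185.2/42.41 = 4.366 mg/L.

4.37 mg/L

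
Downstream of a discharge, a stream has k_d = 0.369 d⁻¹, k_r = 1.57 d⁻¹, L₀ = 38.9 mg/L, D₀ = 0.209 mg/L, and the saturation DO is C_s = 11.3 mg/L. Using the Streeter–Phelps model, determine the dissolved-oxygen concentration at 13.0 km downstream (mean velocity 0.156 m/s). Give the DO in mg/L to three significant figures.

DO ≈ 5.51 mg/L

Travel time t = x/v = 13.0 km / (0.156 m/s) = 13000 m / 0.156 m/s = 83330 s = 0.9645 d.
k_d L₀/(k_r−k_d) = 0.369×38.9/(1.57−0.369) = 14.35/1.201 = 11.95 mg/L.
e^(−k_d t) = e^(−0.369×0.9645) = 0.7005; e^(−k_r t) = e^(−1.57×0.9645) = 0.2200.
D = 11.95 × (0.7005 − 0.2200) + 0.209 × 0.2200 = 5.744 + 0.04597 = 5.790 mg/L.
DO = C_s − D = 11.3 − 5.790 = 5.510 mg/L.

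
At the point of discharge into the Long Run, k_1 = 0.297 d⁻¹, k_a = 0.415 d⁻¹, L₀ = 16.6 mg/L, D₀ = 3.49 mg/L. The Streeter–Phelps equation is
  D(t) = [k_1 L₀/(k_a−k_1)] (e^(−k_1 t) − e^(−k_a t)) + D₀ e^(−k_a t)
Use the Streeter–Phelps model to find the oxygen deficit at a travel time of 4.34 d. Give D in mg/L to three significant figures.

D ≈ 5.19 mg/L

k_1 L₀/(k_a−k_1) = 0.297×16.6/(0.415−0.297) = 4.930/0.1180 = 41.78 mg/L.
e^(−k_1 t) = e^(−0.297×4.340) = 0.2756; e^(−k_a t) = e^(−0.415×4.340) = 0.1651.
D = 41.78 × (0.2756 − 0.1651) + 3.49 × 0.1651 = 4.614 + 0.5763 = 5.190 mg/L.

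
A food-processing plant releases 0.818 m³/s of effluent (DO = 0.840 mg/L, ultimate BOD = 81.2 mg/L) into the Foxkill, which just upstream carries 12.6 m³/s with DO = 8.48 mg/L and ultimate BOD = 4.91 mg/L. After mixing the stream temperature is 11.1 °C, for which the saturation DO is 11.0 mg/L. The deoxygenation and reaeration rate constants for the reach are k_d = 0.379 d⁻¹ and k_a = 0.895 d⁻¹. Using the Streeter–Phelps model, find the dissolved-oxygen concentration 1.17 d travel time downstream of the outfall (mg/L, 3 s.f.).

DO ≈ 7.91 mg/L

Mixed DO = (12.6×8.48 + 0.818×0.840)/(12.6+0.818) = 107.5/13.42 = 8.014 mg/L.
Mixed L₀ = (12.6×4.91 + 0.818×81.2)/(13.42) = 128.3/13.42 = 9.561 mg/L.
Initial deficit D₀ = C_s − DO₀ = 11.0 − 8.014 = 2.986 mg/L.
D(1.17) = [0.379×9.561/(0.895−0.379)](e^(−0.379×1.17) − e^(−0.895×1.17)) + 2.986 e^(−0.895×1.17)
= 7.022 × (0.6418 − 0.3509) + 2.986 × 0.3509 = 3.091 mg/L.
DO = 11.0 − 3.091 = 7.909 mg/L.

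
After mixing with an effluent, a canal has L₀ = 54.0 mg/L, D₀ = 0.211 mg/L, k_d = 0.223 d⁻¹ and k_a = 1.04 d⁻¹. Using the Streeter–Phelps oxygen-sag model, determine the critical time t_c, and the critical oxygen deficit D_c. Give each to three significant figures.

At the critical point dD/dt = 0, so k_d L₀ e^(−k_d t) = k_a D. Substituting D(t) from the Streeter–Phelps equation and solving for t gives
t_c = ln[(k_a/k_d)(1 − D₀(k_a−k_d)/(k_d L₀))] / (k_a−k_d).
Here k_a−k_d = 0.8170 d⁻¹ and 1 − D₀(k_a−k_d)/(k_d L₀) = 1 − 0.211×0.8170/(0.223×54.0) = 0.9857, so
t_c = ln(4.664 × 0.9857) / 0.8170 = 1.525 / 0.8170 = 1.867 d.
D_c = (k_d/k_a) L₀ e^(−k_d t_c) = (0.223/1.04) × 54.0 × e^(−0.223×1.867) = 0.2144 × 54.0 × 0.6594 = 7.636 mg/L.

t_c ≈ 1.87 d; D_c ≈ 7.64 mg/L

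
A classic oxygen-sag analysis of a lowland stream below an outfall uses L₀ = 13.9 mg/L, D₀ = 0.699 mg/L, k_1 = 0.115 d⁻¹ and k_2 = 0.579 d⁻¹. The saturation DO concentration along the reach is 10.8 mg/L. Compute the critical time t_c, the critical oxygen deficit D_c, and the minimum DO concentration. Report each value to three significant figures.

t_c ≈ 2.99 d; D_c ≈ 1.96 mg/L; min DO ≈ 8.84 mg/L

At the critical point dD/dt = 0, so k_1 L₀ e^(−k_1 t) = k_2 D. Substituting D(t) from the Streeter–Phelps equation and solving for t gives
t_c = ln[(k_2/k_1)(1 − D₀(k_2−k_1)/(k_1 L₀))] / (k_2−k_1).
Here k_2−k_1 = 0.4640 d⁻¹ and 1 − D₀(k_2−k_1)/(k_1 L₀) = 1 − 0.699×0.4640/(0.115×13.9) = 0.7971, so
t_c = ln(5.035 × 0.7971) / 0.4640 = 1.390 / 0.4640 = 2.995 d.
L(t_c) = L₀ e^(−k_1 t_c) = 13.9 × 0.7086 = 9.850 mg/L, and at the critical point k_2 D_c = k_1 L, so D_c = (0.115/0.579) × 9.850 = 1.956 mg/L.
Minimum DO = C_s − D_c = 10.8 − 1.956 = 8.844 mg/L.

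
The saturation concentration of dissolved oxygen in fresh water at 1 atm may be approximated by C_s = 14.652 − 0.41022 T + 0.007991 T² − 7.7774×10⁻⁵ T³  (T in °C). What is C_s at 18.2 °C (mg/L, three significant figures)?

C_s ≈ 9.36 mg/L

C_s = 14.652 − 0.41022×18.2 + 0.007991×18.2² − 7.7774×10⁻⁵×18.2³ = 9.364 mg/L.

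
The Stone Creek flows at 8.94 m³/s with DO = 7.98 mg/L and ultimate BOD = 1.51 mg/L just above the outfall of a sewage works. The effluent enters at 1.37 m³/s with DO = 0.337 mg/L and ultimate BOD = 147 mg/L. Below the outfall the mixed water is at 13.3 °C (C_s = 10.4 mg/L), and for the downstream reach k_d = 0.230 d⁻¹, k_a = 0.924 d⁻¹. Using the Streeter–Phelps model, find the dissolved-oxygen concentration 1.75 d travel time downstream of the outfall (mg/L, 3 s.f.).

Mixed DO = (8.94×7.98 + 1.37×0.337)/(8.94+1.37) = 71.80/10.31 = 6.964 mg/L.
Mixed L₀ = (8.94×1.51 + 1.37×147)/(10.31) = 214.9/10.31 = 20.84 mg/L.
Initial deficit D₀ = C_s − DO₀ = 10.4 − 6.964 = 3.436 mg/L.
D(1.75) = [0.230×20.84/(0.924−0.230)](e^(−0.230×1.75) − e^(−0.924×1.75)) + 3.436 e^(−0.924×1.75)
= 6.908 × (0.6686 − 0.1985) + 3.436 × 0.1985 = 3.930 mg/L.
DO = 10.4 − 3.930 = 6.470 mg/L.

DO ≈ 6.47 mg/L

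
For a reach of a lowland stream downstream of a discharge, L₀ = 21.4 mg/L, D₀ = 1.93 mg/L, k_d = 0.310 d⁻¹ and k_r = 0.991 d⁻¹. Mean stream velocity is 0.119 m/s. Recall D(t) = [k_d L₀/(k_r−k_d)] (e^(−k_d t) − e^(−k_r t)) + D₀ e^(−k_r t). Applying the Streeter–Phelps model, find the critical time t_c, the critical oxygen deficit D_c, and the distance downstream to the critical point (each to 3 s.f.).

With k_r/k_d = 3.197 and 1 − D₀(k_r−k_d)/(k_d L₀) = 0.8019,
t_c = ln(3.197 × 0.8019) / (0.991 − 0.310) = ln(2.563) / 0.6810 = 0.9413/0.6810 = 1.382 d.
D_c = (k_d/k_r) L₀ e^(−k_d t_c) = (0.310/0.991) × 21.4 × e^(−0.310×1.382) = 0.3128 × 21.4 × 0.6515 = 4.361 mg/L.
x_c = v t_c = 0.119 m/s × 1.382 d × 86400 s/d = 14210 m ≈ 14.2 km.

t_c ≈ 1.38 d; D_c ≈ 4.36 mg/L; x_c ≈ 14.2 km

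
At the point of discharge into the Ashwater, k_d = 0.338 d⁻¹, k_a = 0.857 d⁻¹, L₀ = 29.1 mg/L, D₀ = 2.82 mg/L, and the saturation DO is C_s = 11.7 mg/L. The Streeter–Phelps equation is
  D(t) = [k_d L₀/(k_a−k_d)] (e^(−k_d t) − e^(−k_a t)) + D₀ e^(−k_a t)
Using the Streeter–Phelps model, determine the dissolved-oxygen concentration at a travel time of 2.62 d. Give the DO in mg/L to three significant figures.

k_d L₀/(k_a−k_d) = 0.338×29.1/(0.857−0.338) = 9.836/0.5190 = 18.95 mg/L.
e^(−k_d t) = e^(−0.338×2.620) = 0.4125; e^(−k_a t) = e^(−0.857×2.620) = 0.1059.
D = 18.95 × (0.4125 − 0.1059) + 2.82 × 0.1059 = 5.810 + 0.2986 = 6.109 mg/L.
DO = C_s − D = 11.7 − 6.109 = 5.591 mg/L.

DO ≈ 5.59 mg/L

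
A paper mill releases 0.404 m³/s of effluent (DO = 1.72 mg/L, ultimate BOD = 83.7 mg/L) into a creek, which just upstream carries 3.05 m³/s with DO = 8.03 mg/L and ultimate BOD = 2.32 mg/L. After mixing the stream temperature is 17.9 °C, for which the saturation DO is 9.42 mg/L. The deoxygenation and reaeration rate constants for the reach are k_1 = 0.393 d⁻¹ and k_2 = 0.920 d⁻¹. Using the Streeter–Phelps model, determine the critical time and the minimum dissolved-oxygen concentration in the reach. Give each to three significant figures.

t_c ≈ 1.09 d; minimum DO ≈ 6.13 mg/L

Mixed DO = (3.05×8.03 + 0.404×1.72)/(3.05+0.404) = 25.19/3.454 = 7.292 mg/L.
Mixed L₀ = (3.05×2.32 + 0.404×83.7)/(3.454) = 40.89/3.454 = 11.84 mg/L.
Initial deficit D₀ = C_s − DO₀ = 9.42 − 7.292 = 2.128 mg/L.
t_c = (1/0.5270) ln[(0.920/0.393)(1 − 2.128×0.5270/(0.393×11.84))] = 1.898 × ln(1.777) = 1.091 d.
D_c = (0.393/0.920) × 11.84 × e^(−0.393×1.091) = 0.4272 × 11.84 × 0.6514 = 3.294 mg/L.
Minimum DO = 9.42 − 3.294 = 6.126 mg/L.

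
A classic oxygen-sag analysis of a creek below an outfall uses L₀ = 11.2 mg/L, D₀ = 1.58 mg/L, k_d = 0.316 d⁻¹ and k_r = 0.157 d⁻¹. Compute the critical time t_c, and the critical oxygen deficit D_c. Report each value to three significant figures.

t_c ≈ 3.97 d; D_c ≈ 6.43 mg/L

t_c = [1/(k_r−k_d)] ln[(k_r/k_d)(1 − D₀(k_r−k_d)/(k_d L₀))]
= [1/(0.157−0.316)] ln[(0.157/0.316)(1 − 1.58×-0.1590/(0.316×11.2))]
= (1/-0.1590) ln[0.4968 × 1.071] = -6.289 × ln(0.5321) = -6.289 × -0.6309 = 3.968 d.
D_c = (k_d/k_r) L₀ e^(−k_d t_c) = (0.316/0.157) × 11.2 × e^(−0.316×3.968) = 2.013 × 11.2 × 0.2854 = 6.433 mg/L.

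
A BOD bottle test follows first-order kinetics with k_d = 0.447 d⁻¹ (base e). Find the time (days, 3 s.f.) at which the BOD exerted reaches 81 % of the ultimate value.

t ≈ 3.72 d

y/L₀ = 1 − e^(−k_d t) = 0.81 ⇒ e^(−k_d t) = 0.190
t = −ln(0.190) / 0.447 = 1.661 / 0.447 = 3.715 d.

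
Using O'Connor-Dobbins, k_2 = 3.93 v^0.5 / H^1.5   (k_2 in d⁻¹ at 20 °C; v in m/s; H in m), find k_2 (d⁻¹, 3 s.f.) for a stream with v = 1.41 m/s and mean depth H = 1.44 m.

k_2 = 3.93 × 1.41^0.5 / 1.44^1.5 = 3.93 × 1.187 / 1.728 = 2.701 d⁻¹.

k_2 ≈ 2.70 d⁻¹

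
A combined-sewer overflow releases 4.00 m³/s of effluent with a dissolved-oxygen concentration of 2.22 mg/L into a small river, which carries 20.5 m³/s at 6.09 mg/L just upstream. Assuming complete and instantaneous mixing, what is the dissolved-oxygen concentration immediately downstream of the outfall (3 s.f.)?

Flow-weighted mixing: C = (Q_r C_r + Q_w C_w)/(Q_r + Q_w)
= (20.5×6.09 + 4.00×2.22)/(20.5 + 4.00) = 133.7/24.50 = 5.458 mg/L.

5.46 mg/L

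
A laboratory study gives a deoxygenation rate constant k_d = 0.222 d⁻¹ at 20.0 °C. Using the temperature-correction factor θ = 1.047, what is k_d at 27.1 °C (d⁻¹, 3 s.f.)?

k_d ≈ 0.308 d⁻¹

k_d(T₂) = k_d(T₁) · θ^(T₂−T₁) = 0.222 × 1.047^(27.1−20.0)
= 0.222 × 1.047^7.10 = 0.222 × 1.386 = 0.3076 d⁻¹.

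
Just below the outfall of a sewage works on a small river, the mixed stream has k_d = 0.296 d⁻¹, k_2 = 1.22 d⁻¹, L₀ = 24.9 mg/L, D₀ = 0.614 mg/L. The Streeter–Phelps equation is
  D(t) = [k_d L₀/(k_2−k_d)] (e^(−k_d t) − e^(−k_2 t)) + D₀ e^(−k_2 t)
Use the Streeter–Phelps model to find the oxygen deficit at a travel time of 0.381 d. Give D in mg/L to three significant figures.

k_d L₀/(k_2−k_d) = 0.296×24.9/(1.22−0.296) = 7.370/0.9240 = 7.977 mg/L.
e^(−k_d t) = e^(−0.296×0.3810) = 0.8934; e^(−k_2 t) = e^(−1.22×0.3810) = 0.6282.
D = 7.977 × (0.8934 − 0.6282) + 0.614 × 0.6282 = 2.115 + 0.3857 = 2.500 mg/L.

D ≈ 2.50 mg/L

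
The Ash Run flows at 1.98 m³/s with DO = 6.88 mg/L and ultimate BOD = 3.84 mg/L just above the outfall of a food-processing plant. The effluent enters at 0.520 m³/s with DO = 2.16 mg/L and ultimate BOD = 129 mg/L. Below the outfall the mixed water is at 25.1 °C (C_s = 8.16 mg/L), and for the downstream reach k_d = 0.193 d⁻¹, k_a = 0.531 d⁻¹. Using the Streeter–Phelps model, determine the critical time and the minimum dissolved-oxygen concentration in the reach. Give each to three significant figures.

Mixed DO = (1.98×6.88 + 0.520×2.16)/(1.98+0.520) = 14.75/2.500 = 5.898 mg/L.
Mixed L₀ = (1.98×3.84 + 0.520×129)/(2.500) = 74.68/2.500 = 29.87 mg/L.
Initial deficit D₀ = C_s − DO₀ = 8.16 − 5.898 = 2.262 mg/L.
t_c = (1/0.3380) ln[(0.531/0.193)(1 − 2.262×0.3380/(0.193×29.87))] = 2.959 × ln(2.386) = 2.573 d.
D_c = (0.193/0.531) × 29.87 × e^(−0.193×2.573) = 0.3635 × 29.87 × 0.6086 = 6.608 mg/L.
Minimum DO = 8.16 − 6.608 = 1.552 mg/L.

t_c ≈ 2.57 d; minimum DO ≈ 1.55 mg/L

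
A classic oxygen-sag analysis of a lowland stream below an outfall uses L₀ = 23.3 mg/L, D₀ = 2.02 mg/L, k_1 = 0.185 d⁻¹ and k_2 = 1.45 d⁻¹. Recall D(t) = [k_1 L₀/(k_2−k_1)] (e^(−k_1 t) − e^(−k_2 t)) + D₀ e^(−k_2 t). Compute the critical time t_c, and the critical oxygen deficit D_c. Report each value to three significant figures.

t_c ≈ 0.917 d; D_c ≈ 2.51 mg/L

At the critical point dD/dt = 0, so k_1 L₀ e^(−k_1 t) = k_2 D. Substituting D(t) from the Streeter–Phelps equation and solving for t gives
t_c = ln[(k_2/k_1)(1 − D₀(k_2−k_1)/(k_1 L₀))] / (k_2−k_1).
Here k_2−k_1 = 1.265 d⁻¹ and 1 − D₀(k_2−k_1)/(k_1 L₀) = 1 − 2.02×1.265/(0.185×23.3) = 0.4072, so
t_c = ln(7.838 × 0.4072) / 1.265 = 1.160 / 1.265 = 0.9174 d.
L(t_c) = L₀ e^(−k_1 t_c) = 23.3 × 0.8439 = 19.66 mg/L, and at the critical point k_2 D_c = k_1 L, so D_c = (0.185/1.45) × 19.66 = 2.509 mg/L.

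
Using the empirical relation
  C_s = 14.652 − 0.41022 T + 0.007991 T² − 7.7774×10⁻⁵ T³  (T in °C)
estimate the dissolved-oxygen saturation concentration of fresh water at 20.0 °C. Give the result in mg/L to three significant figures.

C_s ≈ 9.02 mg/L

C_s = 14.652 − 0.41022×20.0 + 0.007991×20.0² − 7.7774×10⁻⁵×20.0³ = 9.022 mg/L.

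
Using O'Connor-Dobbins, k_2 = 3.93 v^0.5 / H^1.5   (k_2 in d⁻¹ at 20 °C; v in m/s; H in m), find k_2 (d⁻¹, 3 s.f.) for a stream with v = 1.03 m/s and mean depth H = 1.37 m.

k_2 = 3.93 × 1.03^0.5 / 1.37^1.5 = 3.93 × 1.015 / 1.604 = 2.487 d⁻¹.

k_2 ≈ 2.49 d⁻¹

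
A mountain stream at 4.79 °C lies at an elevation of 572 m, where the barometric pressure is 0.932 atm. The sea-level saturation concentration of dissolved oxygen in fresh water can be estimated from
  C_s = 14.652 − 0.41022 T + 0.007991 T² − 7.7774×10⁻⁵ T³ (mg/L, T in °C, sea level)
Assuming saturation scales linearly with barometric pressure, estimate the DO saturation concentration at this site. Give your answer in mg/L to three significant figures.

C_s ≈ 12.0 mg/L

At sea level: C_s = 14.652 − 0.41022×4.79 + 0.007991×4.79² − 7.7774×10⁻⁵×4.79³ = 12.86 mg/L.
Pressure correction: C_s' = 12.86 × 0.932 = 11.99 mg/L.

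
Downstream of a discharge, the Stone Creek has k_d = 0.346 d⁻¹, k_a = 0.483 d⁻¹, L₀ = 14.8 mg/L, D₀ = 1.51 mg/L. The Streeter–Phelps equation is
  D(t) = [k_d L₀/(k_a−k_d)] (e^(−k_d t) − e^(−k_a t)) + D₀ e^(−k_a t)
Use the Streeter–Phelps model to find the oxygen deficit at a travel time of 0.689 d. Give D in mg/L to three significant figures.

D ≈ 3.74 mg/L

k_d L₀/(k_a−k_d) = 0.346×14.8/(0.483−0.346) = 5.121/0.1370 = 37.38 mg/L.
e^(−k_d t) = e^(−0.346×0.6890) = 0.7879; e^(−k_a t) = e^(−0.483×0.6890) = 0.7169.
D = 37.38 × (0.7879 − 0.7169) + 1.51 × 0.7169 = 2.653 + 1.083 = 3.735 mg/L.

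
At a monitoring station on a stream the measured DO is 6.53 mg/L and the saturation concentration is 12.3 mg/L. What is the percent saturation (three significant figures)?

53.1 % saturation

% saturation = C/C_s × 100 = 6.53/12.3 × 100 = 53.1 %.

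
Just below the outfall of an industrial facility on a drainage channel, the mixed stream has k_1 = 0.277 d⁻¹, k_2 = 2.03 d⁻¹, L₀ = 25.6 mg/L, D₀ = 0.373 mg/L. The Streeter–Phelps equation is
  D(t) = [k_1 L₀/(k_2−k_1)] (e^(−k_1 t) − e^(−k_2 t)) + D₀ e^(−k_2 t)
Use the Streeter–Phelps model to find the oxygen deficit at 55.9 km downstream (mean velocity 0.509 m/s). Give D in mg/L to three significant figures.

Travel time t = x/v = 55.9 km / (0.509 m/s) = 55900 m / 0.509 m/s = 109800 s = 1.271 d.
k_1 L₀/(k_2−k_1) = 0.277×25.6/(2.03−0.277) = 7.091/1.753 = 4.045 mg/L.
e^(−k_1 t) = e^(−0.277×1.271) = 0.7032; e^(−k_2 t) = e^(−2.03×1.271) = 0.07575.
D = 4.045 × (0.7032 − 0.07575) + 0.373 × 0.07575 = 2.538 + 0.02825 = 2.566 mg/L.

D ≈ 2.57 mg/L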